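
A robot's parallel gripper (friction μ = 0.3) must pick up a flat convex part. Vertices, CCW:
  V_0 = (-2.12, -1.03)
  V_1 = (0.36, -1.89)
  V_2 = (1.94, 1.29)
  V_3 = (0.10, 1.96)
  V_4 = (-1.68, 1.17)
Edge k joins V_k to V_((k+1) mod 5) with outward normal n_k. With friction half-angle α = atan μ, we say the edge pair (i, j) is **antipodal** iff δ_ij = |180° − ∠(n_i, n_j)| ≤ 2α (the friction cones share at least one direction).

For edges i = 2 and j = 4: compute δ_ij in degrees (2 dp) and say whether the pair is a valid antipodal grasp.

α = atan 0.3 = 16.70°;  2α = 33.40°
edge 2: e_2 = (-1.84, +0.67);  n_2 = (+0.3422, +0.9396)
edge 4: e_4 = (-0.44, -2.20);  n_4 = (-0.9806, +0.1961)
∠(n_2, n_4) = 98.70°
δ = |180° − 98.70°| = 81.30°
81.30° > 2α = 33.40°  →  invalid

δ = 81.30°, invalid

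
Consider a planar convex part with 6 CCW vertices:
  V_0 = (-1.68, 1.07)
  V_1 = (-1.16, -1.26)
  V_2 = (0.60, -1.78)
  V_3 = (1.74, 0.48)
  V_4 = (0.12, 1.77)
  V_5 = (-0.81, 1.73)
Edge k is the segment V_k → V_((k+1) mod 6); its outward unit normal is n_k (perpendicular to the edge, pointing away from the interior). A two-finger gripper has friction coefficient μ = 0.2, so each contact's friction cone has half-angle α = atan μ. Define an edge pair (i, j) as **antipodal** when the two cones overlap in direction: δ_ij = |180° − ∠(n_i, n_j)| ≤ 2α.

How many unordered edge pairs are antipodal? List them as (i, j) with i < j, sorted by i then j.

count = 2; pairs: (1,3), (1,4)

α = atan 0.2 = 11.31°;  2α = 22.62°
n_0 = (-0.9760, -0.2178)
n_1 = (-0.2833, -0.9590)
n_2 = (+0.8928, -0.4504)
n_3 = (+0.6229, +0.7823)
n_4 = (-0.0430, +0.9991)
n_5 = (-0.6044, +0.7967)
  (0,1): δ = 119.04°  ·
  (0,2): δ = 39.35°  ·
  (0,3): δ = 38.89°  ·
  (0,4): δ = 79.88°  ·
  (0,5): δ = 114.60°  ·
  (1,2): δ = 100.31°  ·
  (1,3): δ = 22.07°  ✓
  (1,4): δ = 18.92°  ✓
  (1,5): δ = 53.64°  ·
  (2,3): δ = 101.76°  ·
  (2,4): δ = 60.77°  ·
  (2,5): δ = 26.05°  ·
  (3,4): δ = 139.01°  ·
  (3,5): δ = 104.29°  ·
  (4,5): δ = 145.28°  ·
antipodal pairs: 2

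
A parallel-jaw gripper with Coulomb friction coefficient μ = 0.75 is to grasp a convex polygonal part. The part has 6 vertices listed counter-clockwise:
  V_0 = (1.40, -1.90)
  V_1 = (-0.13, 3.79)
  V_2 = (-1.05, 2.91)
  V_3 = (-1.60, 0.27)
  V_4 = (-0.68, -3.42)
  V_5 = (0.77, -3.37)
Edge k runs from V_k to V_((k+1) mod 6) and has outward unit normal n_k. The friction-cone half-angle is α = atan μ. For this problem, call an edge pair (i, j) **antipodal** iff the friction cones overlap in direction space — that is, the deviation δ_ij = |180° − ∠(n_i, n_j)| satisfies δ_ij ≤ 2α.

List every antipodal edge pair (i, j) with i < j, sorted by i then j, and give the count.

α = atan 0.75 = 36.87°;  2α = 73.74°
n_0 = (+0.9657, +0.2597)
n_1 = (-0.6912, +0.7226)
n_2 = (-0.9790, +0.2040)
n_3 = (-0.9703, -0.2419)
n_4 = (+0.0345, -0.9994)
n_5 = (+0.9191, -0.3939)
  (0,1): δ = 61.32°  ✓
  (0,2): δ = 26.82°  ✓
  (0,3): δ = 1.05°  ✓
  (0,4): δ = 76.92°  ·
  (0,5): δ = 141.75°  ·
  (1,2): δ = 145.50°  ·
  (1,3): δ = 119.73°  ·
  (1,4): δ = 41.75°  ✓
  (1,5): δ = 23.07°  ✓
  (2,3): δ = 154.23°  ·
  (2,4): δ = 76.26°  ·
  (2,5): δ = 11.43°  ✓
  (3,4): δ = 102.02°  ·
  (3,5): δ = 37.20°  ✓
  (4,5): δ = 115.17°  ·
antipodal pairs: 7

count = 7; pairs: (0,1), (0,2), (0,3), (1,4), (1,5), (2,5), (3,5)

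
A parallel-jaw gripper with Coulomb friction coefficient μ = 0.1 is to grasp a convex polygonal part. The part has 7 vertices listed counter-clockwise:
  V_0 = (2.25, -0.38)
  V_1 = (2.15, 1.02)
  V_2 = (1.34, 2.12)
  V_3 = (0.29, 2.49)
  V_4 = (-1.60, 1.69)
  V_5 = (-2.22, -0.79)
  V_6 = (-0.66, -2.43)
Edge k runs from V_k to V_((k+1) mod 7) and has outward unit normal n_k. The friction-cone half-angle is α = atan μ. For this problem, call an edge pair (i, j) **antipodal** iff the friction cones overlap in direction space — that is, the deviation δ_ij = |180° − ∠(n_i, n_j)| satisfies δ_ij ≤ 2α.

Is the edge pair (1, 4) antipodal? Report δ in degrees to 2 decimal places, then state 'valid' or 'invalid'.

α = atan 0.1 = 5.71°;  2α = 11.42°
edge 1: e_1 = (-0.81, +1.10);  n_1 = (+0.8052, +0.5929)
edge 4: e_4 = (-0.62, -2.48);  n_4 = (-0.9701, +0.2425)
∠(n_1, n_4) = 129.60°
δ = |180° − 129.60°| = 50.40°
50.40° > 2α = 11.42°  →  invalid

δ = 50.40°, invalid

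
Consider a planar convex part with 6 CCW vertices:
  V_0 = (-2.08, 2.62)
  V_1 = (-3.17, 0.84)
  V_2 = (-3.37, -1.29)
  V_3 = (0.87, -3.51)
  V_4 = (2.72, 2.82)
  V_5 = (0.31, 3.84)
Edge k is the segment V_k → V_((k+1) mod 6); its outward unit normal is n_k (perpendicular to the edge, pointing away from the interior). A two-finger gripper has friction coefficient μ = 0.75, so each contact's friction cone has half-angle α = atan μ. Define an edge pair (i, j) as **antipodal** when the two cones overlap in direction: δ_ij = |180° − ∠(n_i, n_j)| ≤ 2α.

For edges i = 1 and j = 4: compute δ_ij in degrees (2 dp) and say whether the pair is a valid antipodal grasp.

δ = 72.42°, valid

α = atan 0.75 = 36.87°;  2α = 73.74°
edge 1: e_1 = (-0.20, -2.13);  n_1 = (-0.9956, +0.0935)
edge 4: e_4 = (-2.41, +1.02);  n_4 = (+0.3898, +0.9209)
∠(n_1, n_4) = 107.58°
δ = |180° − 107.58°| = 72.42°
72.42° ≤ 2α = 73.74°  →  valid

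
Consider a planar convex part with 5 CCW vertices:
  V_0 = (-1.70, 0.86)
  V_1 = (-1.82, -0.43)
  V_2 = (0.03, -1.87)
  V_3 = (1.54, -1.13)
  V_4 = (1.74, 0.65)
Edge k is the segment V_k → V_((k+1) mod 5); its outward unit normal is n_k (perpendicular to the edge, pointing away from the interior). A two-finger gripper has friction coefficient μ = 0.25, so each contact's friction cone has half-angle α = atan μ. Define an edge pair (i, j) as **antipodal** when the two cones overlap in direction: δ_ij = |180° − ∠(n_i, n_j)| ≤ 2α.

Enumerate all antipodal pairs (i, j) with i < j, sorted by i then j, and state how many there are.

α = atan 0.25 = 14.04°;  2α = 28.07°
n_0 = (-0.9957, +0.0926)
n_1 = (-0.6142, -0.7891)
n_2 = (+0.4401, -0.8980)
n_3 = (+0.9937, -0.1117)
n_4 = (+0.0609, +0.9981)
  (0,1): δ = 122.58°  ·
  (0,2): δ = 58.58°  ·
  (0,3): δ = 1.10°  ✓
  (0,4): δ = 91.82°  ·
  (1,2): δ = 116.00°  ·
  (1,3): δ = 58.51°  ·
  (1,4): δ = 34.40°  ·
  (2,3): δ = 122.52°  ·
  (2,4): δ = 29.60°  ·
  (3,4): δ = 87.08°  ·
antipodal pairs: 1

count = 1; pairs: (0,3)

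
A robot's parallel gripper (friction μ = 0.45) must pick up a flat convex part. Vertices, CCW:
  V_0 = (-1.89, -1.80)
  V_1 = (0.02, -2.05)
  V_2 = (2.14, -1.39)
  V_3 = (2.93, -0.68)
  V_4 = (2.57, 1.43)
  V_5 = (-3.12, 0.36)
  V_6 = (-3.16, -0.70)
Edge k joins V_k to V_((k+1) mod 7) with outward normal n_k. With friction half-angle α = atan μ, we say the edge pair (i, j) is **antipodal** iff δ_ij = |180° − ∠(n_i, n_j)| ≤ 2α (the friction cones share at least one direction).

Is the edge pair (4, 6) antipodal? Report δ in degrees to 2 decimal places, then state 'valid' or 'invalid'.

α = atan 0.45 = 24.23°;  2α = 48.46°
edge 4: e_4 = (-5.69, -1.07);  n_4 = (-0.1848, +0.9828)
edge 6: e_6 = (+1.27, -1.10);  n_6 = (-0.6547, -0.7559)
∠(n_4, n_6) = 128.45°
δ = |180° − 128.45°| = 51.55°
51.55° > 2α = 48.46°  →  invalid

δ = 51.55°, invalid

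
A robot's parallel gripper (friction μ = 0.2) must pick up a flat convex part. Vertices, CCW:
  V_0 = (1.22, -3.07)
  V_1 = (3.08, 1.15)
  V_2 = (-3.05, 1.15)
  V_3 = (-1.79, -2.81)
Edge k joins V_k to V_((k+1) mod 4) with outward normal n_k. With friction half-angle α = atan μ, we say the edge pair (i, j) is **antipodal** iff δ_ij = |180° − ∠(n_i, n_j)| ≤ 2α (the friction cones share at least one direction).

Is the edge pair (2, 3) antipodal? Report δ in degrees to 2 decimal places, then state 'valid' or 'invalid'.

α = atan 0.2 = 11.31°;  2α = 22.62°
edge 2: e_2 = (+1.26, -3.96);  n_2 = (-0.9529, -0.3032)
edge 3: e_3 = (+3.01, -0.26);  n_3 = (-0.0861, -0.9963)
∠(n_2, n_3) = 67.41°
δ = |180° − 67.41°| = 112.59°
112.59° > 2α = 22.62°  →  invalid

δ = 112.59°, invalid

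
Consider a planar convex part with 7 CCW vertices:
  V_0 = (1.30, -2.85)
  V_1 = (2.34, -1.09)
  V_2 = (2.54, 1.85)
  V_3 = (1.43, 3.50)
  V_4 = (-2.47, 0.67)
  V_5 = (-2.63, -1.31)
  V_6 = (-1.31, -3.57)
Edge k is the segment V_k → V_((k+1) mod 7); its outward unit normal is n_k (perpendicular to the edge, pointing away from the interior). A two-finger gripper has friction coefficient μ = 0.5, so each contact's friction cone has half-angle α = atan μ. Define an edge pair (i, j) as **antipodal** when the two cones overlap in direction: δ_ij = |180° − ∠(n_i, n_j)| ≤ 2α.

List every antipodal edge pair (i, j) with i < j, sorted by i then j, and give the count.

count = 8; pairs: (0,3), (0,4), (1,3), (1,4), (1,5), (2,4), (2,5), (3,6)

α = atan 0.5 = 26.57°;  2α = 53.13°
n_0 = (+0.8609, -0.5087)
n_1 = (+0.9977, -0.0679)
n_2 = (+0.8297, +0.5582)
n_3 = (-0.5873, +0.8094)
n_4 = (-0.9968, +0.0805)
n_5 = (-0.8635, -0.5043)
n_6 = (+0.2659, -0.9640)
  (0,1): δ = 153.31°  ·
  (0,2): δ = 115.49°  ·
  (0,3): δ = 23.45°  ✓
  (0,4): δ = 25.96°  ✓
  (0,5): δ = 60.87°  ·
  (0,6): δ = 136.00°  ·
  (1,2): δ = 142.18°  ·
  (1,3): δ = 50.14°  ✓
  (1,4): δ = 0.73°  ✓
  (1,5): δ = 34.18°  ✓
  (1,6): δ = 109.31°  ·
  (2,3): δ = 87.96°  ·
  (2,4): δ = 38.55°  ✓
  (2,5): δ = 3.64°  ✓
  (2,6): δ = 71.49°  ·
  (3,4): δ = 130.59°  ·
  (3,5): δ = 95.68°  ·
  (3,6): δ = 20.54°  ✓
  (4,5): δ = 145.09°  ·
  (4,6): δ = 69.96°  ·
  (5,6): δ = 104.87°  ·
antipodal pairs: 8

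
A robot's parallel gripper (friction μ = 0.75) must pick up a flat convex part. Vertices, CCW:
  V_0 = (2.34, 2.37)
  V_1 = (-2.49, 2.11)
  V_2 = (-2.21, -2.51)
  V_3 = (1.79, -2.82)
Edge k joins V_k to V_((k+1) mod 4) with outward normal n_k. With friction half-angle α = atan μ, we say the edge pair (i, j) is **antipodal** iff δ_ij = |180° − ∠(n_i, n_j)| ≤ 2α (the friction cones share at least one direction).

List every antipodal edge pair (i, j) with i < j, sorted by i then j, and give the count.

count = 2; pairs: (0,2), (1,3)

α = atan 0.75 = 36.87°;  2α = 73.74°
n_0 = (-0.0538, +0.9986)
n_1 = (-0.9982, -0.0605)
n_2 = (-0.0773, -0.9970)
n_3 = (+0.9944, -0.1054)
  (0,1): δ = 89.61°  ·
  (0,2): δ = 7.51°  ✓
  (0,3): δ = 80.87°  ·
  (1,2): δ = 97.90°  ·
  (1,3): δ = 9.52°  ✓
  (2,3): δ = 91.62°  ·
antipodal pairs: 2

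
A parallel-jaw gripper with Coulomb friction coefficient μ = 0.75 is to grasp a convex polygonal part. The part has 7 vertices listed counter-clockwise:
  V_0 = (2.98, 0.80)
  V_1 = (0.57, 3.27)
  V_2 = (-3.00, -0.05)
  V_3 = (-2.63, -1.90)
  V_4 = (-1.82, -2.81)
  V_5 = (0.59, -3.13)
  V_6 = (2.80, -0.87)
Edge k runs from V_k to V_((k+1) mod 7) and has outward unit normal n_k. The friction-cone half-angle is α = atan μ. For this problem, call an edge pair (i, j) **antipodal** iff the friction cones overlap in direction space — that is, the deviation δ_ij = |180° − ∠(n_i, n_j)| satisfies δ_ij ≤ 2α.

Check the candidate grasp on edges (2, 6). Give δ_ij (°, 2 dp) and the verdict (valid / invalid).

δ = 17.46°, valid

α = atan 0.75 = 36.87°;  2α = 73.74°
edge 2: e_2 = (+0.37, -1.85);  n_2 = (-0.9806, -0.1961)
edge 6: e_6 = (+0.18, +1.67);  n_6 = (+0.9942, -0.1072)
∠(n_2, n_6) = 162.54°
δ = |180° − 162.54°| = 17.46°
17.46° ≤ 2α = 73.74°  →  valid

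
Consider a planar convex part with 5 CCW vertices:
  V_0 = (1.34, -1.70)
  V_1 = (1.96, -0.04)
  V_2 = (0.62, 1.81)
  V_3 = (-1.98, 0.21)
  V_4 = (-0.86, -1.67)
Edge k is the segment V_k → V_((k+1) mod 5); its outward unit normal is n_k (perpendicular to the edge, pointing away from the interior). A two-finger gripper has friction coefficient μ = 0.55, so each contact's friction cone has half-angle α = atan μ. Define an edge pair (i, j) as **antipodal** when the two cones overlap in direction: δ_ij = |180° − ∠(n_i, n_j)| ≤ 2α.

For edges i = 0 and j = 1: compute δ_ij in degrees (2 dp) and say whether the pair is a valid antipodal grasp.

δ = 123.60°, invalid

α = atan 0.55 = 28.81°;  2α = 57.62°
edge 0: e_0 = (+0.62, +1.66);  n_0 = (+0.9368, -0.3499)
edge 1: e_1 = (-1.34, +1.85);  n_1 = (+0.8099, +0.5866)
∠(n_0, n_1) = 56.40°
δ = |180° − 56.40°| = 123.60°
123.60° > 2α = 57.62°  →  invalid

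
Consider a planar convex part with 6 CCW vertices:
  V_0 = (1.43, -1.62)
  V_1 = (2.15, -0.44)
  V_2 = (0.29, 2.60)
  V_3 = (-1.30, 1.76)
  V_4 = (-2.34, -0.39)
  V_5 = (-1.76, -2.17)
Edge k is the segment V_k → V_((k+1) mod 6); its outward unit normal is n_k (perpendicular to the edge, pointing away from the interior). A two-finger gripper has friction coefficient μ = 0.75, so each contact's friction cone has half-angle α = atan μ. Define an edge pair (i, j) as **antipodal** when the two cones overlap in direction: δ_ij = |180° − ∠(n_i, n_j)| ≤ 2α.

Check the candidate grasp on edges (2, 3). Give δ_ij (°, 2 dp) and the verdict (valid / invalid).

δ = 143.66°, invalid

α = atan 0.75 = 36.87°;  2α = 73.74°
edge 2: e_2 = (-1.59, -0.84);  n_2 = (-0.4671, +0.8842)
edge 3: e_3 = (-1.04, -2.15);  n_3 = (-0.9002, +0.4355)
∠(n_2, n_3) = 36.34°
δ = |180° − 36.34°| = 143.66°
143.66° > 2α = 73.74°  →  invalid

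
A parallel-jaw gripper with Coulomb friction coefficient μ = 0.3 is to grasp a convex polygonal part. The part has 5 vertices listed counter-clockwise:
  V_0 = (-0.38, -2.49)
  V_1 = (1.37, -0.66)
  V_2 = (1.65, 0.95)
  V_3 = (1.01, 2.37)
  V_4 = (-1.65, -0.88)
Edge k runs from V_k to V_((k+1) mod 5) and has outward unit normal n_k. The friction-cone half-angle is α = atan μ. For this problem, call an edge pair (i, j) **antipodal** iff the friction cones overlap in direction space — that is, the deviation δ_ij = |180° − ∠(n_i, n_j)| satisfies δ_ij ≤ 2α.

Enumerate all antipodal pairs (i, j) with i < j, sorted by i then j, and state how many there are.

α = atan 0.3 = 16.70°;  2α = 33.40°
n_0 = (+0.7227, -0.6911)
n_1 = (+0.9852, -0.1713)
n_2 = (+0.9117, +0.4109)
n_3 = (-0.7739, +0.6334)
n_4 = (-0.7851, -0.6193)
  (0,1): δ = 146.15°  ·
  (0,2): δ = 112.02°  ·
  (0,3): δ = 4.42°  ✓
  (0,4): δ = 81.99°  ·
  (1,2): δ = 145.87°  ·
  (1,3): δ = 29.43°  ✓
  (1,4): δ = 48.13°  ·
  (2,3): δ = 63.56°  ·
  (2,4): δ = 14.01°  ✓
  (3,4): δ = 102.43°  ·
antipodal pairs: 3

count = 3; pairs: (0,3), (1,3), (2,4)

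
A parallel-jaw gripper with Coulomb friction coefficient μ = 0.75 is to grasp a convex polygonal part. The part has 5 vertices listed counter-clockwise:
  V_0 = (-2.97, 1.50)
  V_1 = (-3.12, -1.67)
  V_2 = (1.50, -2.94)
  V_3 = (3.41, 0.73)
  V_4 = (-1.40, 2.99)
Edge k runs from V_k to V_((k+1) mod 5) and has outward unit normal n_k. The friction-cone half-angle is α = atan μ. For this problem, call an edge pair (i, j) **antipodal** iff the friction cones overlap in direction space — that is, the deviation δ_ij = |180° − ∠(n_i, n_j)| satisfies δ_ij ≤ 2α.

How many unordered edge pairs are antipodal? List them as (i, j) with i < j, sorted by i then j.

count = 5; pairs: (0,2), (0,3), (1,3), (1,4), (2,4)

α = atan 0.75 = 36.87°;  2α = 73.74°
n_0 = (-0.9989, +0.0473)
n_1 = (-0.2651, -0.9642)
n_2 = (+0.8871, -0.4617)
n_3 = (+0.4253, +0.9051)
n_4 = (-0.6884, +0.7253)
  (0,1): δ = 102.66°  ·
  (0,2): δ = 24.78°  ✓
  (0,3): δ = 67.54°  ✓
  (0,4): δ = 136.21°  ·
  (1,2): δ = 102.12°  ·
  (1,3): δ = 9.80°  ✓
  (1,4): δ = 58.87°  ✓
  (2,3): δ = 87.67°  ·
  (2,4): δ = 19.00°  ✓
  (3,4): δ = 111.33°  ·
antipodal pairs: 5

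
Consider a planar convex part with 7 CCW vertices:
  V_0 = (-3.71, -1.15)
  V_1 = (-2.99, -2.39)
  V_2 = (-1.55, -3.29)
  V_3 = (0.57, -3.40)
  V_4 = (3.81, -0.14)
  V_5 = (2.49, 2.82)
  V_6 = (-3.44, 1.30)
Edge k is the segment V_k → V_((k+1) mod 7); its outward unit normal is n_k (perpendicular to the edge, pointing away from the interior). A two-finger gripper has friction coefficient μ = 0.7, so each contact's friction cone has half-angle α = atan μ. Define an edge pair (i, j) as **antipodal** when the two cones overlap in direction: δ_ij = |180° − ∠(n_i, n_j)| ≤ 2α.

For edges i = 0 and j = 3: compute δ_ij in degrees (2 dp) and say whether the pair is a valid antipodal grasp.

α = atan 0.7 = 34.99°;  2α = 69.98°
edge 0: e_0 = (+0.72, -1.24);  n_0 = (-0.8648, -0.5021)
edge 3: e_3 = (+3.24, +3.26);  n_3 = (+0.7093, -0.7049)
∠(n_0, n_3) = 105.03°
δ = |180° − 105.03°| = 74.97°
74.97° > 2α = 69.98°  →  invalid

δ = 74.97°, invalid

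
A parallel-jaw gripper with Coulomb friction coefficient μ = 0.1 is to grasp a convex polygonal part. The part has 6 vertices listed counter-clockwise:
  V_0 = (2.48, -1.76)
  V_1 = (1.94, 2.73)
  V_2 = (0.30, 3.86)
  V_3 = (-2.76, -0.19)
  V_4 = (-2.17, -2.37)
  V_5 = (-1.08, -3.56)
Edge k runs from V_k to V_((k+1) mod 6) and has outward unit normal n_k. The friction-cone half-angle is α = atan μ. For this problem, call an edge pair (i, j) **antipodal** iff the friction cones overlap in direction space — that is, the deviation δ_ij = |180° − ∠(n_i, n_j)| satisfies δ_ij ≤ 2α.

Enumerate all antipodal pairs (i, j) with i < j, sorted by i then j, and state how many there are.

count = 1; pairs: (0,3)

α = atan 0.1 = 5.71°;  2α = 11.42°
n_0 = (+0.9928, +0.1194)
n_1 = (+0.5674, +0.8235)
n_2 = (-0.7979, +0.6028)
n_3 = (-0.9653, -0.2612)
n_4 = (-0.7374, -0.6754)
n_5 = (+0.4512, -0.8924)
  (0,1): δ = 131.43°  ·
  (0,2): δ = 43.93°  ·
  (0,3): δ = 8.29°  ✓
  (0,4): δ = 35.63°  ·
  (0,5): δ = 109.96°  ·
  (1,2): δ = 92.51°  ·
  (1,3): δ = 40.29°  ·
  (1,4): δ = 12.94°  ·
  (1,5): δ = 61.39°  ·
  (2,3): δ = 127.78°  ·
  (2,4): δ = 100.44°  ·
  (2,5): δ = 26.10°  ·
  (3,4): δ = 152.66°  ·
  (3,5): δ = 78.32°  ·
  (4,5): δ = 105.67°  ·
antipodal pairs: 1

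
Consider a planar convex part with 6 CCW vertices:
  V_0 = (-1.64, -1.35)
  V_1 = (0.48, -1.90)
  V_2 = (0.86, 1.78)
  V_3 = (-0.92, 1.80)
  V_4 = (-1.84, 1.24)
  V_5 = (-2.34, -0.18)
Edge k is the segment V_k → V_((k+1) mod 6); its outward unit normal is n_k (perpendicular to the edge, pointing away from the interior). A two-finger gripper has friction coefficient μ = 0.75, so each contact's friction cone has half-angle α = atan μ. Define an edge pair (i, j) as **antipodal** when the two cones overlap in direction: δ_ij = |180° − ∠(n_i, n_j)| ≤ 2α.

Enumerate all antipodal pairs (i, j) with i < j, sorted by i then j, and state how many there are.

α = atan 0.75 = 36.87°;  2α = 73.74°
n_0 = (-0.2511, -0.9680)
n_1 = (+0.9947, -0.1027)
n_2 = (+0.0112, +0.9999)
n_3 = (-0.5199, +0.8542)
n_4 = (-0.9432, +0.3321)
n_5 = (-0.8581, -0.5134)
  (0,1): δ = 81.35°  ·
  (0,2): δ = 13.90°  ✓
  (0,3): δ = 45.87°  ✓
  (0,4): δ = 85.15°  ·
  (0,5): δ = 135.44°  ·
  (1,2): δ = 84.75°  ·
  (1,3): δ = 52.78°  ✓
  (1,4): δ = 13.50°  ✓
  (1,5): δ = 36.79°  ✓
  (2,3): δ = 148.03°  ·
  (2,4): δ = 108.75°  ·
  (2,5): δ = 58.46°  ✓
  (3,4): δ = 140.73°  ·
  (3,5): δ = 90.44°  ·
  (4,5): δ = 129.71°  ·
antipodal pairs: 6

count = 6; pairs: (0,2), (0,3), (1,3), (1,4), (1,5), (2,5)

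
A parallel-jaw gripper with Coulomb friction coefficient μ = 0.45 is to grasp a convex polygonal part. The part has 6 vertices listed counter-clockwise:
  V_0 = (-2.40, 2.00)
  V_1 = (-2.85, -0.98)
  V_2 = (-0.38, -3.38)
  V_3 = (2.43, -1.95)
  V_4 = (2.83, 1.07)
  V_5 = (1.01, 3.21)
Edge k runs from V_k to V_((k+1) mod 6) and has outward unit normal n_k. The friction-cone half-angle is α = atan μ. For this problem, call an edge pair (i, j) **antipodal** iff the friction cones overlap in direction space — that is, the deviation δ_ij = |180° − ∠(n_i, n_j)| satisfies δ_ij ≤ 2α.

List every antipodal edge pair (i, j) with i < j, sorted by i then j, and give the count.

count = 3; pairs: (0,3), (1,4), (2,5)

α = atan 0.45 = 24.23°;  2α = 48.46°
n_0 = (-0.9888, +0.1493)
n_1 = (-0.6969, -0.7172)
n_2 = (+0.4535, -0.8912)
n_3 = (+0.9913, -0.1313)
n_4 = (+0.7618, +0.6479)
n_5 = (-0.3344, +0.9424)
  (0,1): δ = 125.59°  ·
  (0,2): δ = 54.44°  ·
  (0,3): δ = 1.04°  ✓
  (0,4): δ = 48.97°  ·
  (0,5): δ = 118.12°  ·
  (1,2): δ = 108.85°  ·
  (1,3): δ = 53.37°  ·
  (1,4): δ = 5.44°  ✓
  (1,5): δ = 63.71°  ·
  (2,3): δ = 124.52°  ·
  (2,4): δ = 76.59°  ·
  (2,5): δ = 7.43°  ✓
  (3,4): δ = 132.07°  ·
  (3,5): δ = 62.92°  ·
  (4,5): δ = 110.84°  ·
antipodal pairs: 3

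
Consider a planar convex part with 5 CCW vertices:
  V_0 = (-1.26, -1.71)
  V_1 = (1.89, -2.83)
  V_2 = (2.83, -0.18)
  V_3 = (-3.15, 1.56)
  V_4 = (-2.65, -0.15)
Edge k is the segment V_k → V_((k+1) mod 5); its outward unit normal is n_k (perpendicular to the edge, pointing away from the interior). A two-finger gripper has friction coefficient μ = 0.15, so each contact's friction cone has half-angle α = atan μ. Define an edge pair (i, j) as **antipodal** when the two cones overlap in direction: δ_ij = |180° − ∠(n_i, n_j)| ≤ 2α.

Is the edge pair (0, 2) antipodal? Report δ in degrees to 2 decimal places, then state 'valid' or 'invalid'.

α = atan 0.15 = 8.53°;  2α = 17.06°
edge 0: e_0 = (+3.15, -1.12);  n_0 = (-0.3350, -0.9422)
edge 2: e_2 = (-5.98, +1.74);  n_2 = (+0.2794, +0.9602)
∠(n_0, n_2) = 176.65°
δ = |180° − 176.65°| = 3.35°
3.35° ≤ 2α = 17.06°  →  valid

δ = 3.35°, valid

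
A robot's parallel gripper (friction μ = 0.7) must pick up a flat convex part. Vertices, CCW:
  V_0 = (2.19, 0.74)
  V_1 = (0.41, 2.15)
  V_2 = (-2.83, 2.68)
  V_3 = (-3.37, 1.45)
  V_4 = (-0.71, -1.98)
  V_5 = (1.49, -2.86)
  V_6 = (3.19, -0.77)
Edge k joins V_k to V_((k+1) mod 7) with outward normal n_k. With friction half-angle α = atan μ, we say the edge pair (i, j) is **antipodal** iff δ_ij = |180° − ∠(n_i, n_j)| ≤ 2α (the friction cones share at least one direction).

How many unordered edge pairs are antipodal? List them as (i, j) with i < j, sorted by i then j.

count = 9; pairs: (0,3), (0,4), (1,3), (1,4), (1,5), (2,5), (2,6), (3,6), (4,6)

α = atan 0.7 = 34.99°;  2α = 69.98°
n_0 = (+0.6209, +0.7839)
n_1 = (+0.1614, +0.9869)
n_2 = (-0.9156, +0.4020)
n_3 = (-0.7902, -0.6128)
n_4 = (-0.3714, -0.9285)
n_5 = (+0.7758, -0.6310)
n_6 = (+0.8337, +0.5521)
  (0,1): δ = 150.91°  ·
  (0,2): δ = 75.32°  ·
  (0,3): δ = 13.82°  ✓
  (0,4): δ = 16.58°  ✓
  (0,5): δ = 89.26°  ·
  (0,6): δ = 161.90°  ·
  (1,2): δ = 104.41°  ·
  (1,3): δ = 42.92°  ✓
  (1,4): δ = 12.51°  ✓
  (1,5): δ = 60.17°  ✓
  (1,6): δ = 132.80°  ·
  (2,3): δ = 118.50°  ·
  (2,4): δ = 88.10°  ·
  (2,5): δ = 15.42°  ✓
  (2,6): δ = 57.22°  ✓
  (3,4): δ = 149.60°  ·
  (3,5): δ = 76.92°  ·
  (3,6): δ = 4.28°  ✓
  (4,5): δ = 107.32°  ·
  (4,6): δ = 34.68°  ✓
  (5,6): δ = 107.36°  ·
antipodal pairs: 9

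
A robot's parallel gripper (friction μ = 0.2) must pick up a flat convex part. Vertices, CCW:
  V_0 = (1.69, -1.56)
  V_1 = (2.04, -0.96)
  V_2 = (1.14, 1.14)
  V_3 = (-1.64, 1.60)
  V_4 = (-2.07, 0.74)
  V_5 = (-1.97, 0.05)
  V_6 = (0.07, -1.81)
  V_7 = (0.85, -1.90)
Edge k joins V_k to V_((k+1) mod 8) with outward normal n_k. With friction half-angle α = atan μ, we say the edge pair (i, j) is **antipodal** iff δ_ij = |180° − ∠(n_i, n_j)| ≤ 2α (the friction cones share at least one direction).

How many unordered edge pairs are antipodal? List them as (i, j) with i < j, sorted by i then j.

count = 3; pairs: (0,3), (1,4), (2,6)

α = atan 0.2 = 11.31°;  2α = 22.62°
n_0 = (+0.8638, -0.5039)
n_1 = (+0.9191, +0.3939)
n_2 = (+0.1632, +0.9866)
n_3 = (-0.8944, +0.4472)
n_4 = (-0.9897, -0.1434)
n_5 = (-0.6738, -0.7390)
n_6 = (-0.1146, -0.9934)
n_7 = (+0.3752, -0.9269)
  (0,1): δ = 126.54°  ·
  (0,2): δ = 69.14°  ·
  (0,3): δ = 3.69°  ✓
  (0,4): δ = 38.50°  ·
  (0,5): δ = 77.90°  ·
  (0,6): δ = 113.67°  ·
  (0,7): δ = 142.29°  ·
  (1,2): δ = 122.59°  ·
  (1,3): δ = 49.76°  ·
  (1,4): δ = 14.95°  ✓
  (1,5): δ = 24.44°  ·
  (1,6): δ = 60.22°  ·
  (1,7): δ = 88.84°  ·
  (2,3): δ = 107.17°  ·
  (2,4): δ = 72.36°  ·
  (2,5): δ = 32.96°  ·
  (2,6): δ = 2.81°  ✓
  (2,7): δ = 31.43°  ·
  (3,4): δ = 145.19°  ·
  (3,5): δ = 105.79°  ·
  (3,6): δ = 70.02°  ·
  (3,7): δ = 41.40°  ·
  (4,5): δ = 140.60°  ·
  (4,6): δ = 104.83°  ·
  (4,7): δ = 76.21°  ·
  (5,6): δ = 144.22°  ·
  (5,7): δ = 115.61°  ·
  (6,7): δ = 151.38°  ·
antipodal pairs: 3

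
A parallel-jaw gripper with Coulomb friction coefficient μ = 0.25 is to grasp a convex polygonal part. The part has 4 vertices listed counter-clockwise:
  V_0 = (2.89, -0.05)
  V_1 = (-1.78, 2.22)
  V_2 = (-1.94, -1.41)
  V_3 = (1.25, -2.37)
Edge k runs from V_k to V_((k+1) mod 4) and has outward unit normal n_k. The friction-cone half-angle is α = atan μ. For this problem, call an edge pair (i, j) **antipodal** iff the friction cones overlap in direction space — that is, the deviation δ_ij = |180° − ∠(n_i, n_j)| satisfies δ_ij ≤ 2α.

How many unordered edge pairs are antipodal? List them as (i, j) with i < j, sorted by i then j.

α = atan 0.25 = 14.04°;  2α = 28.07°
n_0 = (+0.4372, +0.8994)
n_1 = (-0.9990, +0.0440)
n_2 = (-0.2882, -0.9576)
n_3 = (+0.8166, -0.5772)
  (0,1): δ = 66.60°  ·
  (0,2): δ = 9.17°  ✓
  (0,3): δ = 80.67°  ·
  (1,2): δ = 104.22°  ·
  (1,3): δ = 32.73°  ·
  (2,3): δ = 108.51°  ·
antipodal pairs: 1

count = 1; pairs: (0,2)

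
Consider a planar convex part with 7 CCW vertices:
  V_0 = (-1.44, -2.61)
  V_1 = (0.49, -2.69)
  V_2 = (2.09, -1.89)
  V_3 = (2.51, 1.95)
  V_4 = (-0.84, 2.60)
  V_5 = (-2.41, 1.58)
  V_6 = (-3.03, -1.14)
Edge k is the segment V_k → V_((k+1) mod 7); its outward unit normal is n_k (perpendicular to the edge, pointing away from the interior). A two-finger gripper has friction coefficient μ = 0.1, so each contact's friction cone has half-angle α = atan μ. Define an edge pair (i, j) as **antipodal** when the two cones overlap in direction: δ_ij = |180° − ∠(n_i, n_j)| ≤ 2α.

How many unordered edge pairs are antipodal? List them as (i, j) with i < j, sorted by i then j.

count = 3; pairs: (0,3), (1,4), (2,5)

α = atan 0.1 = 5.71°;  2α = 11.42°
n_0 = (-0.0414, -0.9991)
n_1 = (+0.4472, -0.8944)
n_2 = (+0.9941, -0.1087)
n_3 = (+0.1905, +0.9817)
n_4 = (-0.5448, +0.8386)
n_5 = (-0.9750, +0.2222)
n_6 = (-0.6789, -0.7343)
  (0,1): δ = 151.06°  ·
  (0,2): δ = 93.87°  ·
  (0,3): δ = 8.61°  ✓
  (0,4): δ = 35.38°  ·
  (0,5): δ = 79.53°  ·
  (0,6): δ = 139.62°  ·
  (1,2): δ = 122.81°  ·
  (1,3): δ = 37.55°  ·
  (1,4): δ = 6.45°  ✓
  (1,5): δ = 50.59°  ·
  (1,6): δ = 110.68°  ·
  (2,3): δ = 94.74°  ·
  (2,4): δ = 50.75°  ·
  (2,5): δ = 6.60°  ✓
  (2,6): δ = 53.49°  ·
  (3,4): δ = 136.01°  ·
  (3,5): δ = 91.86°  ·
  (3,6): δ = 31.77°  ·
  (4,5): δ = 135.85°  ·
  (4,6): δ = 75.77°  ·
  (5,6): δ = 119.91°  ·
antipodal pairs: 3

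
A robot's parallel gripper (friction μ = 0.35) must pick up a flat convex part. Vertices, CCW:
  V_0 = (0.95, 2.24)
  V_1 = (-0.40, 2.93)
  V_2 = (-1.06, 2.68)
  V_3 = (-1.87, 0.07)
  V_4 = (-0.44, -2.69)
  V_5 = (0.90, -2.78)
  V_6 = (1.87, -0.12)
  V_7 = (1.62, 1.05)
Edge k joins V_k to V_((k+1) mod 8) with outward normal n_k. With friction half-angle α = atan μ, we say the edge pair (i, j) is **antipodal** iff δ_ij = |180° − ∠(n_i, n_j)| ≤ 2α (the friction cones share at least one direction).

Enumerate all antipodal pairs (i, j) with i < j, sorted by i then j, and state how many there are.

count = 7; pairs: (0,3), (0,4), (1,4), (2,5), (2,6), (3,6), (3,7)

α = atan 0.35 = 19.29°;  2α = 38.58°
n_0 = (+0.4551, +0.8904)
n_1 = (-0.3542, +0.9352)
n_2 = (-0.9551, +0.2964)
n_3 = (-0.8879, -0.4600)
n_4 = (-0.0670, -0.9978)
n_5 = (+0.9395, -0.3426)
n_6 = (+0.9779, +0.2090)
n_7 = (+0.8714, +0.4906)
  (0,1): δ = 132.18°  ·
  (0,2): δ = 80.17°  ·
  (0,3): δ = 35.54°  ✓
  (0,4): δ = 23.23°  ✓
  (0,5): δ = 97.04°  ·
  (0,6): δ = 129.13°  ·
  (0,7): δ = 146.45°  ·
  (1,2): δ = 127.99°  ·
  (1,3): δ = 83.36°  ·
  (1,4): δ = 24.59°  ✓
  (1,5): δ = 49.22°  ·
  (1,6): δ = 81.32°  ·
  (1,7): δ = 98.63°  ·
  (2,3): δ = 135.37°  ·
  (2,4): δ = 76.60°  ·
  (2,5): δ = 2.79°  ✓
  (2,6): δ = 29.30°  ✓
  (2,7): δ = 46.62°  ·
  (3,4): δ = 121.23°  ·
  (3,5): δ = 47.42°  ·
  (3,6): δ = 15.33°  ✓
  (3,7): δ = 1.99°  ✓
  (4,5): δ = 106.19°  ·
  (4,6): δ = 74.10°  ·
  (4,7): δ = 56.78°  ·
  (5,6): δ = 147.90°  ·
  (5,7): δ = 130.58°  ·
  (6,7): δ = 162.68°  ·
antipodal pairs: 7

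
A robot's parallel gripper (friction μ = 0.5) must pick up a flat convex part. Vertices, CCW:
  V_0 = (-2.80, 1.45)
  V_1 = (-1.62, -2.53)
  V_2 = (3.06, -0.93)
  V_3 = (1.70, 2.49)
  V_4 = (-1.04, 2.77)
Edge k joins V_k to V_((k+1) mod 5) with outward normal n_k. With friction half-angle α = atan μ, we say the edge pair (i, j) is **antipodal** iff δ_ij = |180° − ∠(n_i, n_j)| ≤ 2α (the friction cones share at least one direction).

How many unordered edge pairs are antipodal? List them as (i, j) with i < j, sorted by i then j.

α = atan 0.5 = 26.57°;  2α = 53.13°
n_0 = (-0.9587, -0.2843)
n_1 = (+0.3235, -0.9462)
n_2 = (+0.9292, +0.3695)
n_3 = (+0.1017, +0.9948)
n_4 = (-0.6000, +0.8000)
  (0,1): δ = 87.64°  ·
  (0,2): δ = 5.17°  ✓
  (0,3): δ = 67.65°  ·
  (0,4): δ = 110.36°  ·
  (1,2): δ = 87.19°  ·
  (1,3): δ = 24.71°  ✓
  (1,4): δ = 18.00°  ✓
  (2,3): δ = 117.52°  ·
  (2,4): δ = 74.82°  ·
  (3,4): δ = 137.30°  ·
antipodal pairs: 3

count = 3; pairs: (0,2), (1,3), (1,4)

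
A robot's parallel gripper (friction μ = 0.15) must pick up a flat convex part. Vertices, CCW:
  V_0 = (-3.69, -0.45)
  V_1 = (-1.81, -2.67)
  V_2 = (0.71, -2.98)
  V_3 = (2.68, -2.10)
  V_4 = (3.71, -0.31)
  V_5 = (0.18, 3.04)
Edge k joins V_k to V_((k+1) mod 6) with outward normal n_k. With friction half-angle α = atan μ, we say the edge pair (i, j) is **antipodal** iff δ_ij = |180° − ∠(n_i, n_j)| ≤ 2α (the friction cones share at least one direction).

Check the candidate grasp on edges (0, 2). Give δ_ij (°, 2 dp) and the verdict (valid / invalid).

δ = 106.19°, invalid

α = atan 0.15 = 8.53°;  2α = 17.06°
edge 0: e_0 = (+1.88, -2.22);  n_0 = (-0.7631, -0.6463)
edge 2: e_2 = (+1.97, +0.88);  n_2 = (+0.4079, -0.9130)
∠(n_0, n_2) = 73.81°
δ = |180° − 73.81°| = 106.19°
106.19° > 2α = 17.06°  →  invalid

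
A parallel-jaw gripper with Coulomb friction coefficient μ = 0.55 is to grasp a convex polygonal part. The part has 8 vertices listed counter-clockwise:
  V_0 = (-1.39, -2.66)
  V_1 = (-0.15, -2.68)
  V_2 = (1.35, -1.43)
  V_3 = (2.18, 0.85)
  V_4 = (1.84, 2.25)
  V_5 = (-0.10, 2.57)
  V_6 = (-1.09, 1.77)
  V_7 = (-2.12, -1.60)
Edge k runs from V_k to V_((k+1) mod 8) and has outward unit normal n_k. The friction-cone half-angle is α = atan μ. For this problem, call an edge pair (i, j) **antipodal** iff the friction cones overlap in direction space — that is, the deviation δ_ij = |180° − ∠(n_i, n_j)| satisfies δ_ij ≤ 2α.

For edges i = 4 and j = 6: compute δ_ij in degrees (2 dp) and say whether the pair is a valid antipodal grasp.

α = atan 0.55 = 28.81°;  2α = 57.62°
edge 4: e_4 = (-1.94, +0.32);  n_4 = (+0.1627, +0.9867)
edge 6: e_6 = (-1.03, -3.37);  n_6 = (-0.9563, +0.2923)
∠(n_4, n_6) = 82.37°
δ = |180° − 82.37°| = 97.63°
97.63° > 2α = 57.62°  →  invalid

δ = 97.63°, invalid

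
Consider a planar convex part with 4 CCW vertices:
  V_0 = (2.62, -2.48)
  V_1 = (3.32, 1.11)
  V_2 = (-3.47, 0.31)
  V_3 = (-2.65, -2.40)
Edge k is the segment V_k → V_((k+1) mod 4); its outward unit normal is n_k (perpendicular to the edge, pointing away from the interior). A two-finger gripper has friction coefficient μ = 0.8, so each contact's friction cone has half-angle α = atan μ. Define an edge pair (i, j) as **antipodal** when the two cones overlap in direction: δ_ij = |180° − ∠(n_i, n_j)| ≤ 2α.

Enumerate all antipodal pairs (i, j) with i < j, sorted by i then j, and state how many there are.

count = 3; pairs: (0,1), (0,2), (1,3)

α = atan 0.8 = 38.66°;  2α = 77.32°
n_0 = (+0.9815, -0.1914)
n_1 = (-0.1170, +0.9931)
n_2 = (-0.9571, -0.2896)
n_3 = (-0.0152, -0.9999)
  (0,1): δ = 72.25°  ✓
  (0,2): δ = 27.87°  ✓
  (0,3): δ = 100.16°  ·
  (1,2): δ = 79.88°  ·
  (1,3): δ = 7.59°  ✓
  (2,3): δ = 107.70°  ·
antipodal pairs: 3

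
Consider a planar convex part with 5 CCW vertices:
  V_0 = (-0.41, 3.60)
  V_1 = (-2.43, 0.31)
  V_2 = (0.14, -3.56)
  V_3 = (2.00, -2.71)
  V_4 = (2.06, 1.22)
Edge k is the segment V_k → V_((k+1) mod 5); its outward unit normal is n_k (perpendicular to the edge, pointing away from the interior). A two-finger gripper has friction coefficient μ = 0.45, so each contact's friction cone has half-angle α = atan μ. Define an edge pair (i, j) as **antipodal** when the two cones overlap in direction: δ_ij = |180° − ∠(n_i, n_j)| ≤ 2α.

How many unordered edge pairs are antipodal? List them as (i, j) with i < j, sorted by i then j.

count = 4; pairs: (0,2), (0,3), (1,3), (1,4)

α = atan 0.45 = 24.23°;  2α = 48.46°
n_0 = (-0.8522, +0.5232)
n_1 = (-0.8330, -0.5532)
n_2 = (+0.4156, -0.9095)
n_3 = (+0.9999, -0.0153)
n_4 = (+0.6939, +0.7201)
  (0,1): δ = 114.86°  ·
  (0,2): δ = 33.89°  ✓
  (0,3): δ = 30.67°  ✓
  (0,4): δ = 77.61°  ·
  (1,2): δ = 99.03°  ·
  (1,3): δ = 34.46°  ✓
  (1,4): δ = 12.48°  ✓
  (2,3): δ = 115.43°  ·
  (2,4): δ = 68.50°  ·
  (3,4): δ = 133.06°  ·
antipodal pairs: 4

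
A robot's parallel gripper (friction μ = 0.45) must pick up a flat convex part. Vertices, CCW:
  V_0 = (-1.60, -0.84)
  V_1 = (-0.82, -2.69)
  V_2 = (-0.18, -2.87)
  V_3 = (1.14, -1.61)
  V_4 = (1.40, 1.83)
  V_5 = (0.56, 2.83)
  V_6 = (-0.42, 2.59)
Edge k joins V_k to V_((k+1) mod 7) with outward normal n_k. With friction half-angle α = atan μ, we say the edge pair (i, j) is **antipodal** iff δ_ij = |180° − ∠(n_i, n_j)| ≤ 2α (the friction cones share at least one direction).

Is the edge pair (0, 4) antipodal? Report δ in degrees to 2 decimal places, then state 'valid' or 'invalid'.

δ = 17.17°, valid

α = atan 0.45 = 24.23°;  2α = 48.46°
edge 0: e_0 = (+0.78, -1.85);  n_0 = (-0.9214, -0.3885)
edge 4: e_4 = (-0.84, +1.00);  n_4 = (+0.7657, +0.6432)
∠(n_0, n_4) = 162.83°
δ = |180° − 162.83°| = 17.17°
17.17° ≤ 2α = 48.46°  →  valid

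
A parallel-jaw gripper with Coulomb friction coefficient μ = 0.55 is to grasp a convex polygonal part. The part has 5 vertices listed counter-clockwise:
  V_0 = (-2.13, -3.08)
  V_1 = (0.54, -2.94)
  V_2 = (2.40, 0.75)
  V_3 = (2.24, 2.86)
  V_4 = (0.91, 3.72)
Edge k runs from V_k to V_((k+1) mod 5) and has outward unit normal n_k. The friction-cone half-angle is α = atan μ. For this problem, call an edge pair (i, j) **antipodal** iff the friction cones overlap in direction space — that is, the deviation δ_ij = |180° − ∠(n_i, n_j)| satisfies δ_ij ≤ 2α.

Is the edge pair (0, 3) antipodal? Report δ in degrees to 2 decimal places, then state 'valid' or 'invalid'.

δ = 35.89°, valid

α = atan 0.55 = 28.81°;  2α = 57.62°
edge 0: e_0 = (+2.67, +0.14);  n_0 = (+0.0524, -0.9986)
edge 3: e_3 = (-1.33, +0.86);  n_3 = (+0.5430, +0.8397)
∠(n_0, n_3) = 144.11°
δ = |180° − 144.11°| = 35.89°
35.89° ≤ 2α = 57.62°  →  valid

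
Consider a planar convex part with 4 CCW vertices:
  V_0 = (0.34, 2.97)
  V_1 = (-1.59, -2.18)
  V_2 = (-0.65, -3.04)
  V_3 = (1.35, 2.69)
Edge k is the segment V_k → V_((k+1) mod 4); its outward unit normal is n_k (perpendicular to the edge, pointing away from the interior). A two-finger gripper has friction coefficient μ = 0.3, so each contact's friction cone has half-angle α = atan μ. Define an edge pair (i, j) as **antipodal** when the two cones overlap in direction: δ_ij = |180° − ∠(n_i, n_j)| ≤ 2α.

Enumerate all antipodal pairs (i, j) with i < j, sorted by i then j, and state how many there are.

α = atan 0.3 = 16.70°;  2α = 33.40°
n_0 = (-0.9364, +0.3509)
n_1 = (-0.6750, -0.7378)
n_2 = (+0.9441, -0.3295)
n_3 = (+0.2672, +0.9637)
  (0,1): δ = 111.91°  ·
  (0,2): δ = 1.30°  ✓
  (0,3): δ = 95.05°  ·
  (1,2): δ = 66.79°  ·
  (1,3): δ = 26.96°  ✓
  (2,3): δ = 86.25°  ·
antipodal pairs: 2

count = 2; pairs: (0,2), (1,3)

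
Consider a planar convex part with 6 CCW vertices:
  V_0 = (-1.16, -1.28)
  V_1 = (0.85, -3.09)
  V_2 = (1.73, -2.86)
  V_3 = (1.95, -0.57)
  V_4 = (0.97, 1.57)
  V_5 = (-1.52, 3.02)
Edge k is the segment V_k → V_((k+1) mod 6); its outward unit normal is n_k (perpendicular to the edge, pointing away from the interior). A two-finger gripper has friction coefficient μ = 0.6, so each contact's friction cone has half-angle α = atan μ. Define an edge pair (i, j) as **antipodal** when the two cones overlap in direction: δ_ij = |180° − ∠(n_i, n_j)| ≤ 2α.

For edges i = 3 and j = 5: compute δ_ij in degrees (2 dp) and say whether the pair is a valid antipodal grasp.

δ = 19.82°, valid

α = atan 0.6 = 30.96°;  2α = 61.93°
edge 3: e_3 = (-0.98, +2.14);  n_3 = (+0.9092, +0.4164)
edge 5: e_5 = (+0.36, -4.30);  n_5 = (-0.9965, -0.0834)
∠(n_3, n_5) = 160.18°
δ = |180° − 160.18°| = 19.82°
19.82° ≤ 2α = 61.93°  →  valid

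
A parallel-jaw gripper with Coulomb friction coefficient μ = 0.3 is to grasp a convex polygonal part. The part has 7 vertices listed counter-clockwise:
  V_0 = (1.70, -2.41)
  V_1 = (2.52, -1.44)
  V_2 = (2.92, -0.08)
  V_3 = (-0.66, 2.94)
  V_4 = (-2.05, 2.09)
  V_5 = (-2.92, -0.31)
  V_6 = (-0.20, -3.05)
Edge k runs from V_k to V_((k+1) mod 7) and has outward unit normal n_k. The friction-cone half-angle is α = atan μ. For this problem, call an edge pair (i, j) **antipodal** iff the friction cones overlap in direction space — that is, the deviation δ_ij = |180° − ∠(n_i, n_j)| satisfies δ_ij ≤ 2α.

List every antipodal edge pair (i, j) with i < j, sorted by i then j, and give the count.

count = 5; pairs: (0,3), (0,4), (1,4), (2,5), (3,6)

α = atan 0.3 = 16.70°;  2α = 33.40°
n_0 = (+0.7637, -0.6456)
n_1 = (+0.9594, -0.2822)
n_2 = (+0.6448, +0.7644)
n_3 = (-0.5217, +0.8531)
n_4 = (-0.9401, +0.3408)
n_5 = (-0.7097, -0.7045)
n_6 = (+0.3192, -0.9477)
  (0,1): δ = 156.18°  ·
  (0,2): δ = 89.94°  ·
  (0,3): δ = 18.34°  ✓
  (0,4): δ = 20.28°  ✓
  (0,5): δ = 85.00°  ·
  (0,6): δ = 148.83°  ·
  (1,2): δ = 113.76°  ·
  (1,3): δ = 42.16°  ·
  (1,4): δ = 3.54°  ✓
  (1,5): δ = 61.18°  ·
  (1,6): δ = 125.01°  ·
  (2,3): δ = 108.40°  ·
  (2,4): δ = 69.78°  ·
  (2,5): δ = 5.06°  ✓
  (2,6): δ = 58.77°  ·
  (3,4): δ = 141.37°  ·
  (3,5): δ = 76.66°  ·
  (3,6): δ = 12.83°  ✓
  (4,5): δ = 115.28°  ·
  (4,6): δ = 51.46°  ·
  (5,6): δ = 116.17°  ·
antipodal pairs: 5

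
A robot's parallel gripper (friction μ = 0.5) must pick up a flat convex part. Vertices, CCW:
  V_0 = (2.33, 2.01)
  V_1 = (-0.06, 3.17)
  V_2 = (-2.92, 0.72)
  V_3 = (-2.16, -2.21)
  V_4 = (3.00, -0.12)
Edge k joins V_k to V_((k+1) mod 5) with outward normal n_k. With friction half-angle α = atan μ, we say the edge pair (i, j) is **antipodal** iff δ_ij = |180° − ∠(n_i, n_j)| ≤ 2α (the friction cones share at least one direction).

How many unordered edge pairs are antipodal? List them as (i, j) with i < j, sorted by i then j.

count = 4; pairs: (0,2), (0,3), (1,3), (2,4)

α = atan 0.5 = 26.57°;  2α = 53.13°
n_0 = (+0.4366, +0.8996)
n_1 = (-0.6506, +0.7594)
n_2 = (-0.9680, -0.2511)
n_3 = (+0.3754, -0.9269)
n_4 = (+0.9539, +0.3001)
  (0,1): δ = 113.53°  ·
  (0,2): δ = 49.57°  ✓
  (0,3): δ = 47.94°  ✓
  (0,4): δ = 133.35°  ·
  (1,2): δ = 116.04°  ·
  (1,3): δ = 18.53°  ✓
  (1,4): δ = 66.88°  ·
  (2,3): δ = 82.49°  ·
  (2,4): δ = 2.92°  ✓
  (3,4): δ = 94.59°  ·
antipodal pairs: 4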